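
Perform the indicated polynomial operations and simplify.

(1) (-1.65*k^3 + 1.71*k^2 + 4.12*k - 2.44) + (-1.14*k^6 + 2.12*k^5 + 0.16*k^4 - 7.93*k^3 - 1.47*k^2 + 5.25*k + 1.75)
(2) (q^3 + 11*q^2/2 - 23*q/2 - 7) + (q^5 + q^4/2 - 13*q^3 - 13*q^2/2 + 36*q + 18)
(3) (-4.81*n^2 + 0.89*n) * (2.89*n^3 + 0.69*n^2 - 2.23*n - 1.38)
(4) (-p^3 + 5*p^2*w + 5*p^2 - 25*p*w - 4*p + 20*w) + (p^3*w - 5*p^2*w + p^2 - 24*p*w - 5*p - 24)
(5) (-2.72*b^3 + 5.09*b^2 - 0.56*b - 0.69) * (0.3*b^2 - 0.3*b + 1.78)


(1) = -1.14*k^6 + 2.12*k^5 + 0.16*k^4 - 9.58*k^3 + 0.24*k^2 + 9.37*k - 0.69
(2) = q^5 + q^4/2 - 12*q^3 - q^2 + 49*q/2 + 11
(3) = -13.9009*n^5 - 0.7468*n^4 + 11.3404*n^3 + 4.6531*n^2 - 1.2282*n
(4) = p^3*w - p^3 + 6*p^2 - 49*p*w - 9*p + 20*w - 24
(5) = -0.816*b^5 + 2.343*b^4 - 6.5366*b^3 + 9.0212*b^2 - 0.7898*b - 1.2282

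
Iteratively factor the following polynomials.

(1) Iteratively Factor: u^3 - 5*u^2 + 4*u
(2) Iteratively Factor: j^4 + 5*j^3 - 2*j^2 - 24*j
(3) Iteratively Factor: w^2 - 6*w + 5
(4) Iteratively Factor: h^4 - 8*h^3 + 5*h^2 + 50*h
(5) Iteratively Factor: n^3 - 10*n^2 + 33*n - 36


(1) = (u - 1)*(u^2 - 4*u) = u*(u - 1)*(u - 4)
(2) = (j)*(j^3 + 5*j^2 - 2*j - 24) = j*(j - 2)*(j^2 + 7*j + 12) = j*(j - 2)*(j + 4)*(j + 3)
(3) = (w - 5)*(w - 1)
(4) = (h - 5)*(h^3 - 3*h^2 - 10*h) = (h - 5)^2*(h^2 + 2*h) = (h - 5)^2*(h + 2)*(h)
(5) = (n - 3)*(n^2 - 7*n + 12) = (n - 4)*(n - 3)*(n - 3)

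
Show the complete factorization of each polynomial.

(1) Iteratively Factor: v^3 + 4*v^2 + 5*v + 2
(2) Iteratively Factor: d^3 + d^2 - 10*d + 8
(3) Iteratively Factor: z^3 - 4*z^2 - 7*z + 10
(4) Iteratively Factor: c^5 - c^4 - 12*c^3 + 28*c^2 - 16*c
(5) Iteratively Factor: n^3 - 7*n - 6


(1) = (v + 2)*(v^2 + 2*v + 1) = (v + 1)*(v + 2)*(v + 1)
(2) = (d - 2)*(d^2 + 3*d - 4) = (d - 2)*(d - 1)*(d + 4)
(3) = (z - 5)*(z^2 + z - 2) = (z - 5)*(z - 1)*(z + 2)
(4) = (c - 2)*(c^4 + c^3 - 10*c^2 + 8*c) = (c - 2)*(c - 1)*(c^3 + 2*c^2 - 8*c) = (c - 2)^2*(c - 1)*(c^2 + 4*c) = c*(c - 2)^2*(c - 1)*(c + 4)
(5) = (n - 3)*(n^2 + 3*n + 2) = (n - 3)*(n + 2)*(n + 1)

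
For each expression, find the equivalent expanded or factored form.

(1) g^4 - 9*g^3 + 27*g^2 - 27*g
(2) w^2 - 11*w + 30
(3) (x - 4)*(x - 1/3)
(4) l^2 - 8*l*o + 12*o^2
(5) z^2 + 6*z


(1) = g*(g - 3)^3
(2) = (w - 6)*(w - 5)
(3) = x^2 - 13*x/3 + 4/3
(4) = (l - 6*o)*(l - 2*o)
(5) = z*(z + 6)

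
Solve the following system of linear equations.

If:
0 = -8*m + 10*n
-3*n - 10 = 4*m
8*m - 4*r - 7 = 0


Then:
m = -25/16
n = -5/4
r = -39/8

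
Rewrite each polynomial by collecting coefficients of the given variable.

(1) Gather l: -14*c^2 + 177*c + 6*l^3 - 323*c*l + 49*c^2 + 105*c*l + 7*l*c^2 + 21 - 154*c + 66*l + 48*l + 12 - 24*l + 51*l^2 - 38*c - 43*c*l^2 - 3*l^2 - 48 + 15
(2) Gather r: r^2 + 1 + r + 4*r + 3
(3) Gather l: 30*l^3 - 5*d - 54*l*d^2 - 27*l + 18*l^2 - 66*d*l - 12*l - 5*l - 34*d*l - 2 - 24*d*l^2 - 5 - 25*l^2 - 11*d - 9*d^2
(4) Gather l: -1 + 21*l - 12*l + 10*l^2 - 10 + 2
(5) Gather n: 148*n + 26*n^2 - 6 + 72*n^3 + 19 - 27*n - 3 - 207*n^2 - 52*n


(1) = 35*c^2 - 15*c + 6*l^3 + l^2*(48 - 43*c) + l*(7*c^2 - 218*c + 90)
(2) = r^2 + 5*r + 4
(3) = -9*d^2 - 16*d + 30*l^3 + l^2*(-24*d - 7) + l*(-54*d^2 - 100*d - 44) - 7
(4) = 10*l^2 + 9*l - 9
(5) = 72*n^3 - 181*n^2 + 69*n + 10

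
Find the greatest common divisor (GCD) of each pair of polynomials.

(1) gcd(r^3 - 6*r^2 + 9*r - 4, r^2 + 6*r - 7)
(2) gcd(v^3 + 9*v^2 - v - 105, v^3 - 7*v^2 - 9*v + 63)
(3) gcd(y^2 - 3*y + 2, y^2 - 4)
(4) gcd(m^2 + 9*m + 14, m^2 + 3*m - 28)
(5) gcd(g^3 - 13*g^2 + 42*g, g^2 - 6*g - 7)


(1) = gcd((r - 4)*(r - 1)^2, (r - 1)*(r + 7)) = r - 1
(2) = v - 3
(3) = y - 2
(4) = m + 7
(5) = gcd(g*(g - 7)*(g - 6), (g - 7)*(g + 1)) = g - 7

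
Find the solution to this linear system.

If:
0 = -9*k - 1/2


Then:
k = -1/18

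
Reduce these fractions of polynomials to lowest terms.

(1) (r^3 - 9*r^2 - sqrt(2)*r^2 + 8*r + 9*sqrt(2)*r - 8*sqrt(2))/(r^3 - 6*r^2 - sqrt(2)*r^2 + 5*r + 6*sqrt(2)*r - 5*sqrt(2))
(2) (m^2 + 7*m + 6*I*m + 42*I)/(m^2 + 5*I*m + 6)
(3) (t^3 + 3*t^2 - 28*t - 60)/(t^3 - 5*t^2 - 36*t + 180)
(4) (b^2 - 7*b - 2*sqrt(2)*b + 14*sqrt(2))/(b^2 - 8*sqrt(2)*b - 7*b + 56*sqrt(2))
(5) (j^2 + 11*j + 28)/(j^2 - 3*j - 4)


(1) = (r - 8)/(r - 5)
(2) = (m + 7)/(m - I)
(3) = (t + 2)/(t - 6)
(4) = (b - 2*sqrt(2))/(b - 8*sqrt(2))
(5) = (j^2 + 11*j + 28)/(j^2 - 3*j - 4)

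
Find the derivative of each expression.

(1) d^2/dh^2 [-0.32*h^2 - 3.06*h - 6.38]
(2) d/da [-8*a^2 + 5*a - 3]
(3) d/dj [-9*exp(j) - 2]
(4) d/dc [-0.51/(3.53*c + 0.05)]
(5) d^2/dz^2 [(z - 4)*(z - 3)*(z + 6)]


(1) = -0.640000000000000
(2) = 5 - 16*a
(3) = -9*exp(j)
(4) = 1.8003/(3.53*c + 0.05)^2
(5) = 6*z - 2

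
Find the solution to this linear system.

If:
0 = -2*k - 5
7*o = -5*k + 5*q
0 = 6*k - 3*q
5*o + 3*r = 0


Then:
k = -5/2
o = -25/14
q = -5
r = 125/42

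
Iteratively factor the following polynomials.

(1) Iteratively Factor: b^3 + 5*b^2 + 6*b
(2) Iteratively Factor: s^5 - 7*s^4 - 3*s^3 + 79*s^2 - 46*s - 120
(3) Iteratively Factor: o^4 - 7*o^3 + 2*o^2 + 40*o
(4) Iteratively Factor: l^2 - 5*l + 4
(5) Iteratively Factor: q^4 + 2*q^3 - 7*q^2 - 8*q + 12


(1) = (b + 3)*(b^2 + 2*b) = (b + 2)*(b + 3)*(b)
(2) = (s - 5)*(s^4 - 2*s^3 - 13*s^2 + 14*s + 24) = (s - 5)*(s - 4)*(s^3 + 2*s^2 - 5*s - 6) = (s - 5)*(s - 4)*(s + 3)*(s^2 - s - 2) = (s - 5)*(s - 4)*(s + 1)*(s + 3)*(s - 2)
(3) = (o - 5)*(o^3 - 2*o^2 - 8*o) = o*(o - 5)*(o^2 - 2*o - 8) = o*(o - 5)*(o - 4)*(o + 2)
(4) = (l - 4)*(l - 1)
(5) = (q - 2)*(q^3 + 4*q^2 + q - 6) = (q - 2)*(q - 1)*(q^2 + 5*q + 6) = (q - 2)*(q - 1)*(q + 3)*(q + 2)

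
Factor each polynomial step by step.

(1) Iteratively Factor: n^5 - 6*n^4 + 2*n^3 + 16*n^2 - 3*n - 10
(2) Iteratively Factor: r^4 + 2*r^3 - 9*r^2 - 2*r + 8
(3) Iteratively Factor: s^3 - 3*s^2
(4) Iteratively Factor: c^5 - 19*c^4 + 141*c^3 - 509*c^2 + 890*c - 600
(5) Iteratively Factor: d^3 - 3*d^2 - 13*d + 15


(1) = (n + 1)*(n^4 - 7*n^3 + 9*n^2 + 7*n - 10) = (n - 5)*(n + 1)*(n^3 - 2*n^2 - n + 2) = (n - 5)*(n - 2)*(n + 1)*(n^2 - 1) = (n - 5)*(n - 2)*(n - 1)*(n + 1)*(n + 1)
(2) = (r - 1)*(r^3 + 3*r^2 - 6*r - 8) = (r - 1)*(r + 4)*(r^2 - r - 2) = (r - 2)*(r - 1)*(r + 4)*(r + 1)
(3) = (s - 3)*(s^2) = s*(s - 3)*(s)
(4) = (c - 5)*(c^4 - 14*c^3 + 71*c^2 - 154*c + 120) = (c - 5)*(c - 3)*(c^3 - 11*c^2 + 38*c - 40) = (c - 5)*(c - 4)*(c - 3)*(c^2 - 7*c + 10) = (c - 5)*(c - 4)*(c - 3)*(c - 2)*(c - 5)
(5) = (d - 1)*(d^2 - 2*d - 15) = (d - 1)*(d + 3)*(d - 5)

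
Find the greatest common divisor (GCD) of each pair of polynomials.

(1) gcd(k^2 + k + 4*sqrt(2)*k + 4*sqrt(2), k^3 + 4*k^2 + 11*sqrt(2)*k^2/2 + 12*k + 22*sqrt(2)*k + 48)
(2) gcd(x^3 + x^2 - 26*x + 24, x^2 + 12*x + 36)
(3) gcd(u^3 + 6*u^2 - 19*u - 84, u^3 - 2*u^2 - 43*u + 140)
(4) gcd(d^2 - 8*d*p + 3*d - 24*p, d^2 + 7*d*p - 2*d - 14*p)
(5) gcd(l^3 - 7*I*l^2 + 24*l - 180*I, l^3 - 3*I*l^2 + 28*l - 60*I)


(1) = gcd((k + 1)*(k + 4*sqrt(2)), (k + 4)*(k + 3*sqrt(2)/2)*(k + 4*sqrt(2))) = k + 4*sqrt(2)
(2) = gcd((x - 4)*(x - 1)*(x + 6), (x + 6)^2) = x + 6
(3) = u^2 + 3*u - 28
(4) = gcd((d + 3)*(d - 8*p), (d - 2)*(d + 7*p)) = 1
(5) = l^2 - I*l + 30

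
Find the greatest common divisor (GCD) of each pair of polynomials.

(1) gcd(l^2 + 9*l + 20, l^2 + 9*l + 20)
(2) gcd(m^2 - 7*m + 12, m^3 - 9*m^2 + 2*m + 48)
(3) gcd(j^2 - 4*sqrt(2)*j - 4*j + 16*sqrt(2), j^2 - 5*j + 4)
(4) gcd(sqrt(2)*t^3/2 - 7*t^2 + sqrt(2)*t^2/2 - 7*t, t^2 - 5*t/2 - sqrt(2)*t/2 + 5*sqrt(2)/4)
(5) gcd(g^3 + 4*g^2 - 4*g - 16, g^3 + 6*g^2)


(1) = l^2 + 9*l + 20
(2) = gcd((m - 4)*(m - 3), (m - 8)*(m - 3)*(m + 2)) = m - 3
(3) = j - 4
(4) = 1
(5) = gcd((g - 2)*(g + 2)*(g + 4), g^2*(g + 6)) = 1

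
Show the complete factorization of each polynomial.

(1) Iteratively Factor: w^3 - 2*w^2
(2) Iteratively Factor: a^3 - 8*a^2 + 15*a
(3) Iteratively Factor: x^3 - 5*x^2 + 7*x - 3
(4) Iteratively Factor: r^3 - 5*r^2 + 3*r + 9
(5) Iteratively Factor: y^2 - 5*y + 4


(1) = (w - 2)*(w^2) = w*(w - 2)*(w)
(2) = (a - 5)*(a^2 - 3*a) = a*(a - 5)*(a - 3)
(3) = (x - 1)*(x^2 - 4*x + 3) = (x - 3)*(x - 1)*(x - 1)
(4) = (r - 3)*(r^2 - 2*r - 3) = (r - 3)^2*(r + 1)
(5) = (y - 4)*(y - 1)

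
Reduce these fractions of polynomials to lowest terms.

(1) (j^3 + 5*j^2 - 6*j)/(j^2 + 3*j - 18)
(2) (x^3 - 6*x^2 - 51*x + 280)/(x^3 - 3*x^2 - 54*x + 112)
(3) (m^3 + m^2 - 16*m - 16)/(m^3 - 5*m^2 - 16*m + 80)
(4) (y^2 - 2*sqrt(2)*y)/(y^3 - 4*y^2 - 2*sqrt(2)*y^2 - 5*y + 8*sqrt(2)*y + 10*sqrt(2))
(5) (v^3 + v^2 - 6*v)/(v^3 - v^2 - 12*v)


(1) = (j^2 - j)/(j - 3)
(2) = (x - 5)/(x - 2)
(3) = (m + 1)/(m - 5)
(4) = y/(y^2 - 4*y - 5)
(5) = (v - 2)/(v - 4)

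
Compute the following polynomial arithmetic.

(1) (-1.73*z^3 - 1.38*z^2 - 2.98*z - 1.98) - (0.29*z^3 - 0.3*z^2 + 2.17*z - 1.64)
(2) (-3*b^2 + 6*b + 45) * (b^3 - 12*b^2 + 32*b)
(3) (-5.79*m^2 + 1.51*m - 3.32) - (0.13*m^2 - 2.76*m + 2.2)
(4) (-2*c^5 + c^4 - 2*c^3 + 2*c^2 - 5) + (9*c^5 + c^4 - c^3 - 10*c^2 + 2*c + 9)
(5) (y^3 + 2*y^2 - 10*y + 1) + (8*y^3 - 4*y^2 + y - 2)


(1) = -2.02*z^3 - 1.08*z^2 - 5.15*z - 0.34
(2) = -3*b^5 + 42*b^4 - 123*b^3 - 348*b^2 + 1440*b
(3) = -5.92*m^2 + 4.27*m - 5.52
(4) = 7*c^5 + 2*c^4 - 3*c^3 - 8*c^2 + 2*c + 4
(5) = 9*y^3 - 2*y^2 - 9*y - 1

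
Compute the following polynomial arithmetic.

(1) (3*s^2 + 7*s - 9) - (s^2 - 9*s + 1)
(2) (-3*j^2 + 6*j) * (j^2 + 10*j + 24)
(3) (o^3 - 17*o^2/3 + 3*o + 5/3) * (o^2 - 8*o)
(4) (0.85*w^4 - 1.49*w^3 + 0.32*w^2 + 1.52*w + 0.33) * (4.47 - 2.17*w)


(1) = 2*s^2 + 16*s - 10
(2) = -3*j^4 - 24*j^3 - 12*j^2 + 144*j
(3) = o^5 - 41*o^4/3 + 145*o^3/3 - 67*o^2/3 - 40*o/3
(4) = -1.8445*w^5 + 7.0328*w^4 - 7.3547*w^3 - 1.868*w^2 + 6.0783*w + 1.4751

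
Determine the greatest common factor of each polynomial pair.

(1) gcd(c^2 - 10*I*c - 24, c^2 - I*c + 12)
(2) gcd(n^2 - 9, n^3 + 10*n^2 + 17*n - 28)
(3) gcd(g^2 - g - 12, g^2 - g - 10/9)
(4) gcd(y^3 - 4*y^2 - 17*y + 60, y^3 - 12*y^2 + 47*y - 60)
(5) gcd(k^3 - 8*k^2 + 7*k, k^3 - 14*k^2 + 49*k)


(1) = gcd((c - 6*I)*(c - 4*I), (c - 4*I)*(c + 3*I)) = c - 4*I
(2) = gcd((n - 3)*(n + 3), (n - 1)*(n + 4)*(n + 7)) = 1
(3) = 1
(4) = y^2 - 8*y + 15
(5) = k^2 - 7*k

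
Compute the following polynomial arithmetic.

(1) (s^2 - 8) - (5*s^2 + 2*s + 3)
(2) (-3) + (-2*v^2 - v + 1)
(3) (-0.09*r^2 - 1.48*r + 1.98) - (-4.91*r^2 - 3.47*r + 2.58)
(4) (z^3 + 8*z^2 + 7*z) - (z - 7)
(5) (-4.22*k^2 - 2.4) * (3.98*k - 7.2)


(1) = -4*s^2 - 2*s - 11
(2) = -2*v^2 - v - 2
(3) = 4.82*r^2 + 1.99*r - 0.6
(4) = z^3 + 8*z^2 + 6*z + 7
(5) = -16.7956*k^3 + 30.384*k^2 - 9.552*k + 17.28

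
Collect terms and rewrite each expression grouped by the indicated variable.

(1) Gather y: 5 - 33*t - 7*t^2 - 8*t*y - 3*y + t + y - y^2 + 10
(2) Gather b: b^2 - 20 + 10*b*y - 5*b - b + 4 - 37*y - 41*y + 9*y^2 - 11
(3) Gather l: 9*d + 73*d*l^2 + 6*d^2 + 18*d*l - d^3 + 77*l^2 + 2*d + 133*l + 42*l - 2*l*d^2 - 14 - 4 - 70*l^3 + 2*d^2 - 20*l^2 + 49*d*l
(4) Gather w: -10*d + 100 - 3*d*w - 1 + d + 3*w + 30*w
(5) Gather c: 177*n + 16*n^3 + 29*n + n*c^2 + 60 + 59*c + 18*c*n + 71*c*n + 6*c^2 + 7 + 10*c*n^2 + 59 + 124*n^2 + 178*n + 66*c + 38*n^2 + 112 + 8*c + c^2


(1) = -7*t^2 - 32*t - y^2 + y*(-8*t - 2) + 15
(2) = b^2 + b*(10*y - 6) + 9*y^2 - 78*y - 27
(3) = -d^3 + 8*d^2 + 11*d - 70*l^3 + l^2*(73*d + 57) + l*(-2*d^2 + 67*d + 175) - 18
(4) = -9*d + w*(33 - 3*d) + 99
(5) = c^2*(n + 7) + c*(10*n^2 + 89*n + 133) + 16*n^3 + 162*n^2 + 384*n + 238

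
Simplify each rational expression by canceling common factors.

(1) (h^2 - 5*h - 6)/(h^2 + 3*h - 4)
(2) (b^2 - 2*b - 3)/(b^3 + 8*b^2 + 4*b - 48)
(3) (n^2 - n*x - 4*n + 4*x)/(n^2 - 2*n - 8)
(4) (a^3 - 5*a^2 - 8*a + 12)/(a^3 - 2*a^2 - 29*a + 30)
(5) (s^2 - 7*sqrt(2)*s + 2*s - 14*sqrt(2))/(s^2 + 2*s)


(1) = (h^2 - 5*h - 6)/(h^2 + 3*h - 4)
(2) = (b^2 - 2*b - 3)/(b^3 + 8*b^2 + 4*b - 48)
(3) = (n - x)/(n + 2)
(4) = (a + 2)/(a + 5)
(5) = (s - 7*sqrt(2))/s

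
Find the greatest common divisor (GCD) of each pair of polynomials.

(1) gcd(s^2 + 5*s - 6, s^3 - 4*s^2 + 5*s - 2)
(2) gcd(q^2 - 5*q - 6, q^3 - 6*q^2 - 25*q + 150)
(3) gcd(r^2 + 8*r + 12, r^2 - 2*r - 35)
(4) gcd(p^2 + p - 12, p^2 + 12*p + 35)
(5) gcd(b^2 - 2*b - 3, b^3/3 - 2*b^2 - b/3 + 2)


(1) = s - 1
(2) = q - 6
(3) = gcd((r + 2)*(r + 6), (r - 7)*(r + 5)) = 1
(4) = gcd((p - 3)*(p + 4), (p + 5)*(p + 7)) = 1
(5) = gcd((b - 3)*(b + 1), (b/3 + 1/3)*(b - 6)*(b - 1)) = b + 1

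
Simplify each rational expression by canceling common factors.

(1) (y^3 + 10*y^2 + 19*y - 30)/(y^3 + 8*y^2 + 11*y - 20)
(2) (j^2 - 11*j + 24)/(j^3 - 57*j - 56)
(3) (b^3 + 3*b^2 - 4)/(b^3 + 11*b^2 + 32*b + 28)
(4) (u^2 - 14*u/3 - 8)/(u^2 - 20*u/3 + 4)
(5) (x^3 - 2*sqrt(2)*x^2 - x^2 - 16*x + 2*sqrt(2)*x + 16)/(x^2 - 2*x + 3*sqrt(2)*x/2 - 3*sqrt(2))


(1) = (y + 6)/(y + 4)
(2) = (j - 3)/(j^2 + 8*j + 7)
(3) = (b - 1)/(b + 7)
(4) = (3*u + 4)/(3*u - 2)
(5) = (2*x^3 + x^2*(-4*sqrt(2) - 2) + x*(-32 + 4*sqrt(2)) + 32)/(2*x^2 + x*(-4 + 3*sqrt(2)) - 6*sqrt(2))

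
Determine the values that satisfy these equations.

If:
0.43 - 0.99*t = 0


Then:
t = 0.43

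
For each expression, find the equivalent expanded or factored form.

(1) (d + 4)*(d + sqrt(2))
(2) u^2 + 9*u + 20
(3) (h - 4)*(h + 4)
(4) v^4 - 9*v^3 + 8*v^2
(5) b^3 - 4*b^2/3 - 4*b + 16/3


(1) = d^2 + sqrt(2)*d + 4*d + 4*sqrt(2)
(2) = (u + 4)*(u + 5)
(3) = h^2 - 16
(4) = v^2*(v - 8)*(v - 1)
(5) = (b - 2)*(b - 4/3)*(b + 2)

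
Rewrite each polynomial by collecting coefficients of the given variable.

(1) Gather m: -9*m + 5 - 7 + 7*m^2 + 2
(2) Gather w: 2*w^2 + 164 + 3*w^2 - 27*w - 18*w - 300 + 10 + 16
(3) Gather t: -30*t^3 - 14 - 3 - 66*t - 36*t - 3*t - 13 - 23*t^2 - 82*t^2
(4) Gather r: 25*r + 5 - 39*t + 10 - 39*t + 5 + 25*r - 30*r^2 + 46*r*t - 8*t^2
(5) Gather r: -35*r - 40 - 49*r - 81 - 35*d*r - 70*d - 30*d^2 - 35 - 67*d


(1) = 7*m^2 - 9*m
(2) = 5*w^2 - 45*w - 110
(3) = -30*t^3 - 105*t^2 - 105*t - 30
(4) = -30*r^2 + r*(46*t + 50) - 8*t^2 - 78*t + 20
(5) = -30*d^2 - 137*d + r*(-35*d - 84) - 156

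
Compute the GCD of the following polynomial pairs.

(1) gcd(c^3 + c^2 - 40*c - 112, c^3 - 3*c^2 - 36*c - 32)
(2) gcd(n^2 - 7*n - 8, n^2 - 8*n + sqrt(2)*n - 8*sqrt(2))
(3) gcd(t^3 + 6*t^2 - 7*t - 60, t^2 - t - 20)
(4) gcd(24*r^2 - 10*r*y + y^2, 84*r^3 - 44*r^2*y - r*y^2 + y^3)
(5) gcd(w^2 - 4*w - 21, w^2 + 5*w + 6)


(1) = c + 4
(2) = gcd((n - 8)*(n + 1), (n - 8)*(n + sqrt(2))) = n - 8
(3) = gcd((t - 3)*(t + 4)*(t + 5), (t - 5)*(t + 4)) = t + 4
(4) = -6*r + y
(5) = w + 3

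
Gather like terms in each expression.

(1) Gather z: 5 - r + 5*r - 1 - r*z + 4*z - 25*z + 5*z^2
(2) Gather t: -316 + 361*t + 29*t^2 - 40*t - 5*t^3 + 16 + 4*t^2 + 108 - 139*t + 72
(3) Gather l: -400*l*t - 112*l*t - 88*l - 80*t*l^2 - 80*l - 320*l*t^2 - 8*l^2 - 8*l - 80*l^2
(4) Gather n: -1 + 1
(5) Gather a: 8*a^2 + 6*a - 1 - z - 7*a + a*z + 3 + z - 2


(1) = 4*r + 5*z^2 + z*(-r - 21) + 4
(2) = -5*t^3 + 33*t^2 + 182*t - 120
(3) = l^2*(-80*t - 88) + l*(-320*t^2 - 512*t - 176)
(4) = 0
(5) = 8*a^2 + a*(z - 1)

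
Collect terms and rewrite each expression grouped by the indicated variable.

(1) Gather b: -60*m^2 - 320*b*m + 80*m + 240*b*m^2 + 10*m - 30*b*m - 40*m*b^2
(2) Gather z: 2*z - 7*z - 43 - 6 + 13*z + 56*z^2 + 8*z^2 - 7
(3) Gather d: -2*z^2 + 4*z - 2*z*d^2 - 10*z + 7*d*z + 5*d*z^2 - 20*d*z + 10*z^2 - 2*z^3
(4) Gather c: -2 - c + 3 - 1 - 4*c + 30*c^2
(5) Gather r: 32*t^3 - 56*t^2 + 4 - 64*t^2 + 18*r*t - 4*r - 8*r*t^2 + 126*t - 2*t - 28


(1) = -40*b^2*m + b*(240*m^2 - 350*m) - 60*m^2 + 90*m
(2) = 64*z^2 + 8*z - 56
(3) = -2*d^2*z + d*(5*z^2 - 13*z) - 2*z^3 + 8*z^2 - 6*z
(4) = 30*c^2 - 5*c
(5) = r*(-8*t^2 + 18*t - 4) + 32*t^3 - 120*t^2 + 124*t - 24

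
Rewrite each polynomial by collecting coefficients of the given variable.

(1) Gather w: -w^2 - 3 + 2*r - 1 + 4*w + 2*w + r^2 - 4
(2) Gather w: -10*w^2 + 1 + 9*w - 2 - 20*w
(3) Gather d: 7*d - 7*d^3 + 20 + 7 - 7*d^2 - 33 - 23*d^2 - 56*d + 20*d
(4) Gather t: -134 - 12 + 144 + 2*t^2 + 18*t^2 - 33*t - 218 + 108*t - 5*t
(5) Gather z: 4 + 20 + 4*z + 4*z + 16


(1) = r^2 + 2*r - w^2 + 6*w - 8
(2) = -10*w^2 - 11*w - 1
(3) = -7*d^3 - 30*d^2 - 29*d - 6
(4) = 20*t^2 + 70*t - 220
(5) = 8*z + 40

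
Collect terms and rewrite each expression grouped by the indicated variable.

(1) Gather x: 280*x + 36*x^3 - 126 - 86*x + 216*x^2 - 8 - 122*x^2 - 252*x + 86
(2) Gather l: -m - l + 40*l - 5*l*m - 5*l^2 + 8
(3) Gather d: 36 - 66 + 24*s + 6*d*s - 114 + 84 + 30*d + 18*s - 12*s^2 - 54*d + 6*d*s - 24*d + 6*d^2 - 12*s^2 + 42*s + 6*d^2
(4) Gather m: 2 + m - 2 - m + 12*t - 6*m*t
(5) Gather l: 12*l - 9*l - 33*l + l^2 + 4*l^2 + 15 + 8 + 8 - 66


(1) = 36*x^3 + 94*x^2 - 58*x - 48
(2) = -5*l^2 + l*(39 - 5*m) - m + 8
(3) = 12*d^2 + d*(12*s - 48) - 24*s^2 + 84*s - 60
(4) = -6*m*t + 12*t
(5) = 5*l^2 - 30*l - 35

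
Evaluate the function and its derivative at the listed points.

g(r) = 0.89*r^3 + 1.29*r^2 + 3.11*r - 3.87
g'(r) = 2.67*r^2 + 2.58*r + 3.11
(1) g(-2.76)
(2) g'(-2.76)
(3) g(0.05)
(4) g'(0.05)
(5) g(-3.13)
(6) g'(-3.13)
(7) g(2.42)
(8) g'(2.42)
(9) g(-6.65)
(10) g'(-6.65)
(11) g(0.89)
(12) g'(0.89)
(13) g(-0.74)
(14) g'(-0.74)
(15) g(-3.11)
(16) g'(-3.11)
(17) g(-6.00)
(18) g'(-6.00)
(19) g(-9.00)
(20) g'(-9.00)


(1) = -21.34
(2) = 16.33
(3) = -3.71
(4) = 3.25
(5) = -28.26
(6) = 21.19
(7) = 23.82
(8) = 24.99
(9) = -229.24
(10) = 104.03
(11) = 0.55
(12) = 7.52
(13) = -5.83
(14) = 2.66
(15) = -27.84
(16) = 20.91
(17) = -168.33
(18) = 83.75
(19) = -576.18
(20) = 196.16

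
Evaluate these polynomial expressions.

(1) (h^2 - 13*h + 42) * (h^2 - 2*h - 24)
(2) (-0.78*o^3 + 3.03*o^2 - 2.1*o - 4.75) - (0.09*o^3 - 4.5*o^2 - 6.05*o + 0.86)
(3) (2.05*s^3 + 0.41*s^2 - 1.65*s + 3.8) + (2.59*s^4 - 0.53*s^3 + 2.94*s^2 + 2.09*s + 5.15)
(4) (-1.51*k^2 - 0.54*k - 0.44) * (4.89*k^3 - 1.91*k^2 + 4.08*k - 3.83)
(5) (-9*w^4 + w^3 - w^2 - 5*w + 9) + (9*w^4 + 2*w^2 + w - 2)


(1) = h^4 - 15*h^3 + 44*h^2 + 228*h - 1008
(2) = -0.87*o^3 + 7.53*o^2 + 3.95*o - 5.61
(3) = 2.59*s^4 + 1.52*s^3 + 3.35*s^2 + 0.44*s + 8.95
(4) = -7.3839*k^5 + 0.2435*k^4 - 7.281*k^3 + 4.4205*k^2 + 0.273*k + 1.6852
(5) = w^3 + w^2 - 4*w + 7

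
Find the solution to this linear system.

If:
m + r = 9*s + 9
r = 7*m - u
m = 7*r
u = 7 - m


Then:
m = 49/55
r = 7/55
s = -439/495
u = 336/55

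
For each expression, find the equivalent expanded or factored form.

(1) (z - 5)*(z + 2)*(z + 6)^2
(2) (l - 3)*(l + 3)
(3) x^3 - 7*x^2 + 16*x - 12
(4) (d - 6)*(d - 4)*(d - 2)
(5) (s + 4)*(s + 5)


(1) = z^4 + 9*z^3 - 10*z^2 - 228*z - 360
(2) = l^2 - 9
(3) = (x - 3)*(x - 2)^2
(4) = d^3 - 12*d^2 + 44*d - 48
(5) = s^2 + 9*s + 20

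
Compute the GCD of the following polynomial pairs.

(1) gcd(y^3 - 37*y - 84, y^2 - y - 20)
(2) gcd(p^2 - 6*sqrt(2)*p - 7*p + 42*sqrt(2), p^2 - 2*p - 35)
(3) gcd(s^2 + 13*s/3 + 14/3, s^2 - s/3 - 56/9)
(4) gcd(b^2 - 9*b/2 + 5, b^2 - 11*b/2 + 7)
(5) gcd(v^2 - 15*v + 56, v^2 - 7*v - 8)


(1) = y + 4
(2) = gcd((p - 7)*(p - 6*sqrt(2)), (p - 7)*(p + 5)) = p - 7
(3) = s + 7/3
(4) = gcd((b - 5/2)*(b - 2), (b - 7/2)*(b - 2)) = b - 2
(5) = v - 8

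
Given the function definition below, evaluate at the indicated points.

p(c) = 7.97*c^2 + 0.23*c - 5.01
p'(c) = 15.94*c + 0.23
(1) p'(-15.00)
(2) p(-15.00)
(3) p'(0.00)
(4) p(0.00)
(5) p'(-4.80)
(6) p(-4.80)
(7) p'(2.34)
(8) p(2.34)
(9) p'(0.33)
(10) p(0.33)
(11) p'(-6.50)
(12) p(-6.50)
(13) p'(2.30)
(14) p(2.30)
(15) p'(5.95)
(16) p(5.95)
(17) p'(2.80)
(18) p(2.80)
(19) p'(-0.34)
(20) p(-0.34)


(1) = -238.87
(2) = 1784.79
(3) = 0.23
(4) = -5.01
(5) = -76.28
(6) = 177.51
(7) = 37.53
(8) = 39.17
(9) = 5.49
(10) = -4.07
(11) = -103.38
(12) = 330.23
(13) = 36.89
(14) = 37.68
(15) = 95.07
(16) = 278.52
(17) = 44.86
(18) = 58.12
(19) = -5.19
(20) = -4.17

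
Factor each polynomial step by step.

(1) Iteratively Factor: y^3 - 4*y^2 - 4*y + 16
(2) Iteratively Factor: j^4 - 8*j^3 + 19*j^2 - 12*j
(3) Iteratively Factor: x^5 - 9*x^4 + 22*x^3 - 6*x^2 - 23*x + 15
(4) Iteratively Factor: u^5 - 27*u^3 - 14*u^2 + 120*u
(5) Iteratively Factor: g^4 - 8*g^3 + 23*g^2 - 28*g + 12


(1) = (y - 2)*(y^2 - 2*y - 8) = (y - 4)*(y - 2)*(y + 2)
(2) = (j - 4)*(j^3 - 4*j^2 + 3*j) = (j - 4)*(j - 1)*(j^2 - 3*j) = j*(j - 4)*(j - 1)*(j - 3)
(3) = (x - 1)*(x^4 - 8*x^3 + 14*x^2 + 8*x - 15) = (x - 5)*(x - 1)*(x^3 - 3*x^2 - x + 3) = (x - 5)*(x - 1)^2*(x^2 - 2*x - 3) = (x - 5)*(x - 1)^2*(x + 1)*(x - 3)
(4) = (u - 5)*(u^4 + 5*u^3 - 2*u^2 - 24*u) = u*(u - 5)*(u^3 + 5*u^2 - 2*u - 24) = u*(u - 5)*(u + 3)*(u^2 + 2*u - 8) = u*(u - 5)*(u - 2)*(u + 3)*(u + 4)
(5) = (g - 3)*(g^3 - 5*g^2 + 8*g - 4) = (g - 3)*(g - 1)*(g^2 - 4*g + 4) = (g - 3)*(g - 2)*(g - 1)*(g - 2)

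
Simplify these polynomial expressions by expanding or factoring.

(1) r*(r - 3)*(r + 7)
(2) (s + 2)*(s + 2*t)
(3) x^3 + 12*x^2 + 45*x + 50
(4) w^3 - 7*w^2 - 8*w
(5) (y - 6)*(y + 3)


(1) = r^3 + 4*r^2 - 21*r
(2) = s^2 + 2*s*t + 2*s + 4*t
(3) = (x + 2)*(x + 5)^2
(4) = w*(w - 8)*(w + 1)
(5) = y^2 - 3*y - 18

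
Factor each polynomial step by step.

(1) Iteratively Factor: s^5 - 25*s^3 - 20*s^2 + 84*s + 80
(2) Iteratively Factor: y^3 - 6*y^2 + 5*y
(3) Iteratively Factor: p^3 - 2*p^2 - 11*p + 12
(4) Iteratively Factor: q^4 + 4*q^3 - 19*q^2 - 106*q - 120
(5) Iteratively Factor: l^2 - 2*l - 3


(1) = (s - 2)*(s^4 + 2*s^3 - 21*s^2 - 62*s - 40) = (s - 2)*(s + 2)*(s^3 - 21*s - 20) = (s - 2)*(s + 1)*(s + 2)*(s^2 - s - 20) = (s - 5)*(s - 2)*(s + 1)*(s + 2)*(s + 4)
(2) = (y - 1)*(y^2 - 5*y) = (y - 5)*(y - 1)*(y)
(3) = (p - 1)*(p^2 - p - 12) = (p - 4)*(p - 1)*(p + 3)
(4) = (q + 2)*(q^3 + 2*q^2 - 23*q - 60) = (q + 2)*(q + 3)*(q^2 - q - 20) = (q - 5)*(q + 2)*(q + 3)*(q + 4)
(5) = (l - 3)*(l + 1)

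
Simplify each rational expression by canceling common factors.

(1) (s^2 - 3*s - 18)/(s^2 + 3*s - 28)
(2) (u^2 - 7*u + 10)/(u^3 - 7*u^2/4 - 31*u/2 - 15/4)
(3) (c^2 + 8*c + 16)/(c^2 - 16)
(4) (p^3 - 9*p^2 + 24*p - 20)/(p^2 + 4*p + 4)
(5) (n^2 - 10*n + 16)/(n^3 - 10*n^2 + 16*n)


(1) = (s^2 - 3*s - 18)/(s^2 + 3*s - 28)
(2) = (4*u - 8)/(4*u^2 + 13*u + 3)
(3) = (c + 4)/(c - 4)
(4) = (p^3 - 9*p^2 + 24*p - 20)/(p^2 + 4*p + 4)
(5) = 1/n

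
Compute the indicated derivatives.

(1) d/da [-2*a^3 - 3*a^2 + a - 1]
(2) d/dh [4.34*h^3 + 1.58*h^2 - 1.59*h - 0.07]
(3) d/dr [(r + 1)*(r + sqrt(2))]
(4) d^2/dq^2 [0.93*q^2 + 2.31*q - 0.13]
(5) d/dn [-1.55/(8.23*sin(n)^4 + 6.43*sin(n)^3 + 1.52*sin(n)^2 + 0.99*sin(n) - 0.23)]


(1) = -6*a^2 - 6*a + 1
(2) = 13.02*h^2 + 3.16*h - 1.59
(3) = 2*r + 1 + sqrt(2)
(4) = 1.86000000000000
(5) = (51.026*sin(n)^3 + 29.8995*sin(n)^2 + 4.712*sin(n) + 1.5345)*cos(n)/(8.23*sin(n)^4 + 6.43*sin(n)^3 + 1.52*sin(n)^2 + 0.99*sin(n) - 0.23)^2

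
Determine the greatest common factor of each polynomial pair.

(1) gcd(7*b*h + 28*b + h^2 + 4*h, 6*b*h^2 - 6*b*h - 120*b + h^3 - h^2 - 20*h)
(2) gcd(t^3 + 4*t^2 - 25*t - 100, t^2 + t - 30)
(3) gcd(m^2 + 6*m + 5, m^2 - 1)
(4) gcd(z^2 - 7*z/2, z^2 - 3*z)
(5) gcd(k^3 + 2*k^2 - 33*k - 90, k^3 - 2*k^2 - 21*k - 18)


(1) = gcd((7*b + h)*(h + 4), (6*b + h)*(h - 5)*(h + 4)) = h + 4
(2) = gcd((t - 5)*(t + 4)*(t + 5), (t - 5)*(t + 6)) = t - 5
(3) = m + 1
(4) = z
(5) = k^2 - 3*k - 18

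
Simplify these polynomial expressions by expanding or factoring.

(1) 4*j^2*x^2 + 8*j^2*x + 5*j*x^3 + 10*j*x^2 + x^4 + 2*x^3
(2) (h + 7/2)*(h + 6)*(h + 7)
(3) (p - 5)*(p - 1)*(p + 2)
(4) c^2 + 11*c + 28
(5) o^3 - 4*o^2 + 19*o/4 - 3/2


(1) = x*(j + x)*(4*j + x)*(x + 2)
(2) = h^3 + 33*h^2/2 + 175*h/2 + 147
(3) = p^3 - 4*p^2 - 7*p + 10
(4) = (c + 4)*(c + 7)
(5) = (o - 2)*(o - 3/2)*(o - 1/2)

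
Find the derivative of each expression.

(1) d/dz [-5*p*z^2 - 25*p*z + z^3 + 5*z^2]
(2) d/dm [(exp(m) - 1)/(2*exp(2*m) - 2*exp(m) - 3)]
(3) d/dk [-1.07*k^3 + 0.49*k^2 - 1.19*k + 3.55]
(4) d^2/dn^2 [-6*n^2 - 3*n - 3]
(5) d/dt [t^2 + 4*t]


(1) = -10*p*z - 25*p + 3*z^2 + 10*z
(2) = (-2*exp(2*m) + 4*exp(m) - 5)*exp(m)/(4*exp(4*m) - 8*exp(3*m) - 8*exp(2*m) + 12*exp(m) + 9)
(3) = -3.21*k^2 + 0.98*k - 1.19
(4) = -12
(5) = 2*t + 4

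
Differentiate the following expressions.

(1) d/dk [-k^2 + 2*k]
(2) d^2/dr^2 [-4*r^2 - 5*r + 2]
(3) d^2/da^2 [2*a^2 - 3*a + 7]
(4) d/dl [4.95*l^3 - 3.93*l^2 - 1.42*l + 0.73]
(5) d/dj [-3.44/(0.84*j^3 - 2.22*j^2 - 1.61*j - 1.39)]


(1) = 2 - 2*k
(2) = -8
(3) = 4
(4) = 14.85*l^2 - 7.86*l - 1.42
(5) = (8.6688*j^2 - 15.2736*j - 5.5384)/(-0.84*j^3 + 2.22*j^2 + 1.61*j + 1.39)^2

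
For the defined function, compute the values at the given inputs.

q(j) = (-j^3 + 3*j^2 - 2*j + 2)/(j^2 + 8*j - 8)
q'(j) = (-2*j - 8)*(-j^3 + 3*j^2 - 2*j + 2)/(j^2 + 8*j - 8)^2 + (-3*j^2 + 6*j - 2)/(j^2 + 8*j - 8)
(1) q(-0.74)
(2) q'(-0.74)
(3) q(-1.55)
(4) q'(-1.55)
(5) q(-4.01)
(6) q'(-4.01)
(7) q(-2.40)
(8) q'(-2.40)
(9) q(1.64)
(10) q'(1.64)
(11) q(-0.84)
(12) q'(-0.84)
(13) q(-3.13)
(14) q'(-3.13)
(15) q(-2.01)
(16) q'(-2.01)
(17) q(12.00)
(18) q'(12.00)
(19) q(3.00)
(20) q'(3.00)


(1) = -0.41
(2) = 0.40
(3) = -0.89
(4) = 0.79
(5) = -5.11
(6) = 3.10
(7) = -1.77
(8) = 1.31
(9) = 0.30
(10) = -0.47
(11) = -0.46
(12) = 0.45
(13) = -2.94
(14) = 1.94
(15) = -1.31
(16) = 1.05
(17) = -5.68
(18) = -0.78
(19) = -0.16
(20) = -0.35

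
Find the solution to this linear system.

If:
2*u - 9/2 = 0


Then:
u = 9/4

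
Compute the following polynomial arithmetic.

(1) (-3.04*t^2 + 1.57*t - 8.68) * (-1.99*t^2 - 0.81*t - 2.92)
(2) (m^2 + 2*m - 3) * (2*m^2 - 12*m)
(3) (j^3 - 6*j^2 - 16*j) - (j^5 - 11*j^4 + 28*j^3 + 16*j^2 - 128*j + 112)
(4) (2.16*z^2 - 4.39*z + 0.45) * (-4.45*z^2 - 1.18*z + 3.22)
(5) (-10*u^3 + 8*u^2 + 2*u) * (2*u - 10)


(1) = 6.0496*t^4 - 0.6619*t^3 + 24.8783*t^2 + 2.4464*t + 25.3456
(2) = 2*m^4 - 8*m^3 - 30*m^2 + 36*m
(3) = -j^5 + 11*j^4 - 27*j^3 - 22*j^2 + 112*j - 112
(4) = -9.612*z^4 + 16.9867*z^3 + 10.1329*z^2 - 14.6668*z + 1.449
(5) = -20*u^4 + 116*u^3 - 76*u^2 - 20*u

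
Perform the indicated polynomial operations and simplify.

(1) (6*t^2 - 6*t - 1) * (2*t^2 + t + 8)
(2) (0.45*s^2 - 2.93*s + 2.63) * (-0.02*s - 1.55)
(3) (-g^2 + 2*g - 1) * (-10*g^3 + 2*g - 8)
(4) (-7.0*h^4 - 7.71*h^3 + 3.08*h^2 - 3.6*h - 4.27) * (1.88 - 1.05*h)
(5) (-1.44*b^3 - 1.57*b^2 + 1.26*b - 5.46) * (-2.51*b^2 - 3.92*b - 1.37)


(1) = 12*t^4 - 6*t^3 + 40*t^2 - 49*t - 8
(2) = -0.009*s^3 - 0.6389*s^2 + 4.4889*s - 4.0765
(3) = 10*g^5 - 20*g^4 + 8*g^3 + 12*g^2 - 18*g + 8
(4) = 7.35*h^5 - 5.0645*h^4 - 17.7288*h^3 + 9.5704*h^2 - 2.2845*h - 8.0276
(5) = 3.6144*b^5 + 9.5855*b^4 + 4.9646*b^3 + 10.9163*b^2 + 19.677*b + 7.4802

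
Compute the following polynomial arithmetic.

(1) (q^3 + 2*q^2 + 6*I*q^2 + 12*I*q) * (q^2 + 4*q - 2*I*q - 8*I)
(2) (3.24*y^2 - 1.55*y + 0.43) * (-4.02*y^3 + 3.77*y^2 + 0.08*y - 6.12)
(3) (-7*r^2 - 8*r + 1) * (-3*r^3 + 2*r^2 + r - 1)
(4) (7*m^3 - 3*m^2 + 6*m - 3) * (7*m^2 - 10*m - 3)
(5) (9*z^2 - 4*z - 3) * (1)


(1) = q^5 + 6*q^4 + 4*I*q^4 + 20*q^3 + 24*I*q^3 + 72*q^2 + 32*I*q^2 + 96*q
(2) = -13.0248*y^5 + 18.4458*y^4 - 7.3129*y^3 - 18.3317*y^2 + 9.5204*y - 2.6316
(3) = 21*r^5 + 10*r^4 - 26*r^3 + r^2 + 9*r - 1
(4) = 49*m^5 - 91*m^4 + 51*m^3 - 72*m^2 + 12*m + 9
(5) = 9*z^2 - 4*z - 3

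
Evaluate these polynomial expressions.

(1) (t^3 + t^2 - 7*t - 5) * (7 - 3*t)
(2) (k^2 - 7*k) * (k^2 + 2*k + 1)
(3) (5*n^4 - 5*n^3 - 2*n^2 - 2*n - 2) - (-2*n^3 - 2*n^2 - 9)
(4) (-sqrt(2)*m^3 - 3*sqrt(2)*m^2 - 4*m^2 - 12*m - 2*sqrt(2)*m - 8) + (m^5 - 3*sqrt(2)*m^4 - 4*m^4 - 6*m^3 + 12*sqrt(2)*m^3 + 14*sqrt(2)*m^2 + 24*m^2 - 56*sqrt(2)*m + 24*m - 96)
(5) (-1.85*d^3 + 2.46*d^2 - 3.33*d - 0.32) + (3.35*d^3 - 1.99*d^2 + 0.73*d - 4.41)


(1) = -3*t^4 + 4*t^3 + 28*t^2 - 34*t - 35
(2) = k^4 - 5*k^3 - 13*k^2 - 7*k
(3) = 5*n^4 - 3*n^3 - 2*n + 7
(4) = m^5 - 3*sqrt(2)*m^4 - 4*m^4 - 6*m^3 + 11*sqrt(2)*m^3 + 11*sqrt(2)*m^2 + 20*m^2 - 58*sqrt(2)*m + 12*m - 104
(5) = 1.5*d^3 + 0.47*d^2 - 2.6*d - 4.73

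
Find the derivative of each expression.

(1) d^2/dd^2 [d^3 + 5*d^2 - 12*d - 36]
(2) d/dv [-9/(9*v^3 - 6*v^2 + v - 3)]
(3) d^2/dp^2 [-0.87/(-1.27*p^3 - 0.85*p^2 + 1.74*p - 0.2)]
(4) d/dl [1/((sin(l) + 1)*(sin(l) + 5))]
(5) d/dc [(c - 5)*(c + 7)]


(1) = 6*d + 10
(2) = 9*(27*v^2 - 12*v + 1)/(9*v^3 - 6*v^2 + v - 3)^2
(3) = (-(6.6294*p + 1.479)*(1.27*p^3 + 0.85*p^2 - 1.74*p + 0.2) + 0.87*(3.81*p^2 + 1.7*p - 1.74)*(7.62*p^2 + 3.4*p - 3.48))/(1.27*p^3 + 0.85*p^2 - 1.74*p + 0.2)^3
(4) = -2*(sin(l) + 3)*cos(l)/((sin(l) + 1)^2*(sin(l) + 5)^2)
(5) = 2*c + 2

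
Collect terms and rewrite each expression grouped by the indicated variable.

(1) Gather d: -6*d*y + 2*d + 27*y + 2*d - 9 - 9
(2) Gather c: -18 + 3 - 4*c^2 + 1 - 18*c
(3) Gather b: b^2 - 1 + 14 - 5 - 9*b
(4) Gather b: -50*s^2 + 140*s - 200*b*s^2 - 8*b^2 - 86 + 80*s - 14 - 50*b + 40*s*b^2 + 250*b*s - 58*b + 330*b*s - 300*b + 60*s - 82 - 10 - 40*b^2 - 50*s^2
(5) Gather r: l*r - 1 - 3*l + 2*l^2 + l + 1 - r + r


(1) = d*(4 - 6*y) + 27*y - 18
(2) = -4*c^2 - 18*c - 14
(3) = b^2 - 9*b + 8
(4) = b^2*(40*s - 48) + b*(-200*s^2 + 580*s - 408) - 100*s^2 + 280*s - 192
(5) = 2*l^2 + l*r - 2*l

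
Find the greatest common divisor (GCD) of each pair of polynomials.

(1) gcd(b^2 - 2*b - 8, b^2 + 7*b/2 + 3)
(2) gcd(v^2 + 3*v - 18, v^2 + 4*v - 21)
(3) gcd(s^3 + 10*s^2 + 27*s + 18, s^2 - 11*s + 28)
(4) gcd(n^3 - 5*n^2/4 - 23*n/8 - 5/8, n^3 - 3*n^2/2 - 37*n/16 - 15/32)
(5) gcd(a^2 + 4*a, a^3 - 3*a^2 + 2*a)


(1) = b + 2
(2) = gcd((v - 3)*(v + 6), (v - 3)*(v + 7)) = v - 3
(3) = 1
(4) = gcd((n - 5/2)*(n + 1/4)*(n + 1), (n - 5/2)*(n + 1/4)*(n + 3/4)) = n^2 - 9*n/4 - 5/8
(5) = a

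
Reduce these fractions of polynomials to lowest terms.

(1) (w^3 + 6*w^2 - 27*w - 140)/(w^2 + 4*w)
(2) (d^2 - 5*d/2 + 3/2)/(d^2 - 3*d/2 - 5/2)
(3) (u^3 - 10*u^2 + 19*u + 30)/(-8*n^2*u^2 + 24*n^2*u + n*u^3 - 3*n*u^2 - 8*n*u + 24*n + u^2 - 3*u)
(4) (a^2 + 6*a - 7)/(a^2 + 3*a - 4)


(1) = (w^2 + 2*w - 35)/w
(2) = (2*d^2 - 5*d + 3)/(2*d^2 - 3*d - 5)
(3) = (u^3 - 10*u^2 + 19*u + 30)/(-8*n^2*u^2 + 24*n^2*u + n*u^3 - 3*n*u^2 - 8*n*u + 24*n + u^2 - 3*u)
(4) = (a + 7)/(a + 4)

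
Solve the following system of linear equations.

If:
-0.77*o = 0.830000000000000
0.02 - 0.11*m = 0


Then:
m = 0.18
o = -1.08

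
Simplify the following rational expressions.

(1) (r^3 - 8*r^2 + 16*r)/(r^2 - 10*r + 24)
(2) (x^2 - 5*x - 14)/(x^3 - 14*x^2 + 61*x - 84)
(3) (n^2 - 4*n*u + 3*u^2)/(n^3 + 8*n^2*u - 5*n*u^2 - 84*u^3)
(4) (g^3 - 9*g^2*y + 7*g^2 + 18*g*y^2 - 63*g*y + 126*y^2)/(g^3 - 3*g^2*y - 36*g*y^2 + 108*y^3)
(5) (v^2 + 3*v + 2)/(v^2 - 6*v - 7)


(1) = (r^2 - 4*r)/(r - 6)
(2) = (x + 2)/(x^2 - 7*x + 12)
(3) = (n - u)/(n^2 + 11*n*u + 28*u^2)
(4) = (g + 7)/(g + 6*y)
(5) = (v + 2)/(v - 7)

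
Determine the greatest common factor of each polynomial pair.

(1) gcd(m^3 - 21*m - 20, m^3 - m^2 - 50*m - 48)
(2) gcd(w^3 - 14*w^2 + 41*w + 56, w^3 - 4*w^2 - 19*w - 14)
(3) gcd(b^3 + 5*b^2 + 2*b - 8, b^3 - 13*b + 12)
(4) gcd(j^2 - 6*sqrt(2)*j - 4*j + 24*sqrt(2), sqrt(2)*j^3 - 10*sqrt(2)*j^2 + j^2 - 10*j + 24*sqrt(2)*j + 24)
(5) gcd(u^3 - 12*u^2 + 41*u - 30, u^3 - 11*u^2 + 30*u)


(1) = gcd((m - 5)*(m + 1)*(m + 4), (m - 8)*(m + 1)*(m + 6)) = m + 1
(2) = gcd((w - 8)*(w - 7)*(w + 1), (w - 7)*(w + 1)*(w + 2)) = w^2 - 6*w - 7
(3) = b^2 + 3*b - 4
(4) = gcd((j - 4)*(j - 6*sqrt(2)), (j - 6)*(j - 4)*(sqrt(2)*j + 1)) = j - 4
(5) = gcd((u - 6)*(u - 5)*(u - 1), u*(u - 6)*(u - 5)) = u^2 - 11*u + 30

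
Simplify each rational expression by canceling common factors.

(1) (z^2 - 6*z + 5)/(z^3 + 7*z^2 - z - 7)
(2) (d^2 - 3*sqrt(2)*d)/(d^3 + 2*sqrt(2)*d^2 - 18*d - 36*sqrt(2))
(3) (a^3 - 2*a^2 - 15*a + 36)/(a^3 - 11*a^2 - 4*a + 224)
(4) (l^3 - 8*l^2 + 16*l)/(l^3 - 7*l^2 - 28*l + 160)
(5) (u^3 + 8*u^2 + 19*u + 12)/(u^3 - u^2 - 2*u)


(1) = (z - 5)/(z^2 + 8*z + 7)
(2) = d/(d^2 + 5*sqrt(2)*d + 12)
(3) = (a^2 - 6*a + 9)/(a^2 - 15*a + 56)
(4) = (l^2 - 4*l)/(l^2 - 3*l - 40)
(5) = (u^2 + 7*u + 12)/(u^2 - 2*u)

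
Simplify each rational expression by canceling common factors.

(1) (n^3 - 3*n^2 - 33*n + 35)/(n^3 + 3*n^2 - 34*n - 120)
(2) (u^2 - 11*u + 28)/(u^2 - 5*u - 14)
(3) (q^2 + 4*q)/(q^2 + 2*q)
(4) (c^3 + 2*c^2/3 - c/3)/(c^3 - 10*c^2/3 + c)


(1) = (n^2 - 8*n + 7)/(n^2 - 2*n - 24)
(2) = (u - 4)/(u + 2)
(3) = (q + 4)/(q + 2)
(4) = (c + 1)/(c - 3)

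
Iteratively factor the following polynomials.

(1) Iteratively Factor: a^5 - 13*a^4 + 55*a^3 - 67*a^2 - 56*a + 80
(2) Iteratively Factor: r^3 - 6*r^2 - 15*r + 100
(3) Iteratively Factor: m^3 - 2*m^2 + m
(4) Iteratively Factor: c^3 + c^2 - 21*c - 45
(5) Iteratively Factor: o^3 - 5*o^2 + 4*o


(1) = (a - 1)*(a^4 - 12*a^3 + 43*a^2 - 24*a - 80) = (a - 4)*(a - 1)*(a^3 - 8*a^2 + 11*a + 20) = (a - 4)*(a - 1)*(a + 1)*(a^2 - 9*a + 20) = (a - 5)*(a - 4)*(a - 1)*(a + 1)*(a - 4)
(2) = (r - 5)*(r^2 - r - 20) = (r - 5)*(r + 4)*(r - 5)
(3) = (m - 1)*(m^2 - m) = m*(m - 1)*(m - 1)
(4) = (c - 5)*(c^2 + 6*c + 9) = (c - 5)*(c + 3)*(c + 3)
(5) = (o - 4)*(o^2 - o) = (o - 4)*(o - 1)*(o)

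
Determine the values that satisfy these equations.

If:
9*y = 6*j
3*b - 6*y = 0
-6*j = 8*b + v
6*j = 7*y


Then:
b = 0
j = 0
v = 0
y = 0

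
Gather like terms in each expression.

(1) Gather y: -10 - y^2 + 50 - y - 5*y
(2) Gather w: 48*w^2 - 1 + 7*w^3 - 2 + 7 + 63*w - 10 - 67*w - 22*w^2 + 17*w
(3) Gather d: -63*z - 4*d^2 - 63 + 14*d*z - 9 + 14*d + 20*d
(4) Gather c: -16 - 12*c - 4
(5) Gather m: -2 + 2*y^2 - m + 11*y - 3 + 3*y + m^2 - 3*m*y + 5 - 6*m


(1) = -y^2 - 6*y + 40
(2) = 7*w^3 + 26*w^2 + 13*w - 6
(3) = -4*d^2 + d*(14*z + 34) - 63*z - 72
(4) = -12*c - 20
(5) = m^2 + m*(-3*y - 7) + 2*y^2 + 14*y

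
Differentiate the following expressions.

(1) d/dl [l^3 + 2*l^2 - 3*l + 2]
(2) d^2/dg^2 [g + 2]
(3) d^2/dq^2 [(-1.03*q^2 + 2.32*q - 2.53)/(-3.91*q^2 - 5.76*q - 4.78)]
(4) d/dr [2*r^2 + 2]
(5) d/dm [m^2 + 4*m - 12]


(1) = 3*l^2 + 4*l - 3
(2) = 0
(3) = (-117.33128*q^3 + 116.570394*q^2 + 602.039904*q + 248.128164)/(59.776471*q^6 + 264.178368*q^5 + 608.404602*q^4 + 837.022464*q^3 + 743.778516*q^2 + 394.820352*q + 109.215352)
(4) = 4*r
(5) = 2*m + 4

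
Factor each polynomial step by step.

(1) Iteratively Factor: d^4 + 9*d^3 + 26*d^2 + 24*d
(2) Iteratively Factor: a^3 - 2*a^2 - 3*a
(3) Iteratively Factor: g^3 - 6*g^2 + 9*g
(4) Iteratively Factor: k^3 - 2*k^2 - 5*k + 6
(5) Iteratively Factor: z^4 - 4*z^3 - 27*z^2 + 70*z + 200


(1) = (d + 2)*(d^3 + 7*d^2 + 12*d) = d*(d + 2)*(d^2 + 7*d + 12) = d*(d + 2)*(d + 4)*(d + 3)
(2) = (a - 3)*(a^2 + a) = (a - 3)*(a + 1)*(a)
(3) = (g)*(g^2 - 6*g + 9) = g*(g - 3)*(g - 3)
(4) = (k + 2)*(k^2 - 4*k + 3) = (k - 3)*(k + 2)*(k - 1)
(5) = (z + 2)*(z^3 - 6*z^2 - 15*z + 100) = (z - 5)*(z + 2)*(z^2 - z - 20) = (z - 5)*(z + 2)*(z + 4)*(z - 5)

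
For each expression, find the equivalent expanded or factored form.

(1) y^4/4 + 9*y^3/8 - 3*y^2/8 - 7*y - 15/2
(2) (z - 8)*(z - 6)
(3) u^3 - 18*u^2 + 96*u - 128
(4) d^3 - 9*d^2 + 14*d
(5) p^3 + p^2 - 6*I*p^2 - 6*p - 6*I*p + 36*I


(1) = (y/2 + 1)^2*(y - 5/2)*(y + 3)
(2) = z^2 - 14*z + 48
(3) = (u - 8)^2*(u - 2)
(4) = d*(d - 7)*(d - 2)
(5) = (p - 2)*(p + 3)*(p - 6*I)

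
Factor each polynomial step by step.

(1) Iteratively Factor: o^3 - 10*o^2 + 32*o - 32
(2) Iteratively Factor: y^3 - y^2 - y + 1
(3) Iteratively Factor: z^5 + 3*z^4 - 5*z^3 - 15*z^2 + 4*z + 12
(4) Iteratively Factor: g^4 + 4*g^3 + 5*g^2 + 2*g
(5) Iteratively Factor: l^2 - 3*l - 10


(1) = (o - 2)*(o^2 - 8*o + 16) = (o - 4)*(o - 2)*(o - 4)
(2) = (y - 1)*(y^2 - 1) = (y - 1)*(y + 1)*(y - 1)
(3) = (z - 1)*(z^4 + 4*z^3 - z^2 - 16*z - 12) = (z - 1)*(z + 3)*(z^3 + z^2 - 4*z - 4) = (z - 1)*(z + 1)*(z + 3)*(z^2 - 4) = (z - 2)*(z - 1)*(z + 1)*(z + 3)*(z + 2)
(4) = (g + 2)*(g^3 + 2*g^2 + g) = g*(g + 2)*(g^2 + 2*g + 1) = g*(g + 1)*(g + 2)*(g + 1)
(5) = (l - 5)*(l + 2)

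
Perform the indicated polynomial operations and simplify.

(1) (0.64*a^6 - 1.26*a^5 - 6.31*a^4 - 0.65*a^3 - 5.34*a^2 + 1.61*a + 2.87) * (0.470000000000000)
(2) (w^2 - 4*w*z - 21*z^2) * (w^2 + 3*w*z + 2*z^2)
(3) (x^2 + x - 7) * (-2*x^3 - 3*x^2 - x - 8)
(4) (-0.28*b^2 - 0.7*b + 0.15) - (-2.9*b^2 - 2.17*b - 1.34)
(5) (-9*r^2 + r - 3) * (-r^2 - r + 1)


(1) = 0.3008*a^6 - 0.5922*a^5 - 2.9657*a^4 - 0.3055*a^3 - 2.5098*a^2 + 0.7567*a + 1.3489
(2) = w^4 - w^3*z - 31*w^2*z^2 - 71*w*z^3 - 42*z^4
(3) = -2*x^5 - 5*x^4 + 10*x^3 + 12*x^2 - x + 56
(4) = 2.62*b^2 + 1.47*b + 1.49
(5) = 9*r^4 + 8*r^3 - 7*r^2 + 4*r - 3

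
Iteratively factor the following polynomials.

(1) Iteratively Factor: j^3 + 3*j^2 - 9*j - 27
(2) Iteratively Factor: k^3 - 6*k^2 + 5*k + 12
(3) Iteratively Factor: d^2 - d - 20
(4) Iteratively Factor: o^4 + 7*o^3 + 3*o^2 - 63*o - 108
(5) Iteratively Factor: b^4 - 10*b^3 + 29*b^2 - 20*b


(1) = (j - 3)*(j^2 + 6*j + 9) = (j - 3)*(j + 3)*(j + 3)
(2) = (k - 4)*(k^2 - 2*k - 3) = (k - 4)*(k + 1)*(k - 3)
(3) = (d - 5)*(d + 4)
(4) = (o + 4)*(o^3 + 3*o^2 - 9*o - 27) = (o + 3)*(o + 4)*(o^2 - 9) = (o - 3)*(o + 3)*(o + 4)*(o + 3)
(5) = (b - 5)*(b^3 - 5*b^2 + 4*b) = (b - 5)*(b - 1)*(b^2 - 4*b) = (b - 5)*(b - 4)*(b - 1)*(b)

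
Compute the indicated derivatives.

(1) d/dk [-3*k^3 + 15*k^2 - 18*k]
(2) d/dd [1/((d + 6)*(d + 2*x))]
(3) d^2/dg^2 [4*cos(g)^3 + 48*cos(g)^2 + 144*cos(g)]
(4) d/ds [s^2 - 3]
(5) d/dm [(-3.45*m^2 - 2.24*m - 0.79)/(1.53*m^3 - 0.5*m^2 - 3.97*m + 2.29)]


(1) = -9*k^2 + 30*k - 18
(2) = -(2*d + 2*x + 6)/((d + 6)^2*(d + 2*x)^2)
(3) = -147*cos(g) - 96*cos(2*g) - 9*cos(3*g)
(4) = 2*s
(5) = (5.2785*m^4 + 6.8544*m^3 + 16.2026*m^2 - 16.591*m - 8.2659)/(2.3409*m^6 - 1.53*m^5 - 11.8982*m^4 + 10.9774*m^3 + 13.4709*m^2 - 18.1826*m + 5.2441)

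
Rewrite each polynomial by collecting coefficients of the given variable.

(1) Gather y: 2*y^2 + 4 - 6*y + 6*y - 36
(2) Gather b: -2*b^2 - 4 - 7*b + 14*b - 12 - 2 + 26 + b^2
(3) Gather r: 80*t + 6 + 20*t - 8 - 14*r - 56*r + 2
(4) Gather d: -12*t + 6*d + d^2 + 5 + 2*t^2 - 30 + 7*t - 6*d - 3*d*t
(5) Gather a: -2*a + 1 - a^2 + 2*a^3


(1) = 2*y^2 - 32
(2) = -b^2 + 7*b + 8
(3) = -70*r + 100*t
(4) = d^2 - 3*d*t + 2*t^2 - 5*t - 25
(5) = 2*a^3 - a^2 - 2*a + 1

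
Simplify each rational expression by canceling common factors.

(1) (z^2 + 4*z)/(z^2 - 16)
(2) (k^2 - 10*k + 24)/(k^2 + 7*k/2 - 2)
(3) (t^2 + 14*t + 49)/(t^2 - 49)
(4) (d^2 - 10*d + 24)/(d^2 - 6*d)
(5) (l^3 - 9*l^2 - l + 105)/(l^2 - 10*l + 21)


(1) = z/(z - 4)
(2) = (2*k^2 - 20*k + 48)/(2*k^2 + 7*k - 4)
(3) = (t + 7)/(t - 7)
(4) = (d - 4)/d
(5) = (l^2 - 2*l - 15)/(l - 3)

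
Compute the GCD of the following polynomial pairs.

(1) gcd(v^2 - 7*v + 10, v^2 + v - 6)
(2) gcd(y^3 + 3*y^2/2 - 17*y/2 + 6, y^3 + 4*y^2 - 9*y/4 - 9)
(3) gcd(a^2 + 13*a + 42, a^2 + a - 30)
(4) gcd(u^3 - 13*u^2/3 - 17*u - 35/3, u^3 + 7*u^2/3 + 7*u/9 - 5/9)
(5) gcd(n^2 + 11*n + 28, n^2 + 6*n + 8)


(1) = v - 2
(2) = gcd((y - 3/2)*(y - 1)*(y + 4), (y - 3/2)*(y + 3/2)*(y + 4)) = y^2 + 5*y/2 - 6
(3) = a + 6
(4) = gcd((u - 7)*(u + 1)*(u + 5/3), (u - 1/3)*(u + 1)*(u + 5/3)) = u^2 + 8*u/3 + 5/3
(5) = gcd((n + 4)*(n + 7), (n + 2)*(n + 4)) = n + 4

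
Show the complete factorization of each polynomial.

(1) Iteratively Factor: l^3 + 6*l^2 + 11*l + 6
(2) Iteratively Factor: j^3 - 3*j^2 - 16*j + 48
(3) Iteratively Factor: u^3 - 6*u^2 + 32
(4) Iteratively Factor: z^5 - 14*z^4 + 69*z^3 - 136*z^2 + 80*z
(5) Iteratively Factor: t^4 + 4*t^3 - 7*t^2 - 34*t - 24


(1) = (l + 1)*(l^2 + 5*l + 6) = (l + 1)*(l + 2)*(l + 3)
(2) = (j - 4)*(j^2 + j - 12) = (j - 4)*(j - 3)*(j + 4)
(3) = (u - 4)*(u^2 - 2*u - 8) = (u - 4)^2*(u + 2)
(4) = (z)*(z^4 - 14*z^3 + 69*z^2 - 136*z + 80) = z*(z - 5)*(z^3 - 9*z^2 + 24*z - 16) = z*(z - 5)*(z - 4)*(z^2 - 5*z + 4) = z*(z - 5)*(z - 4)*(z - 1)*(z - 4)
(5) = (t + 1)*(t^3 + 3*t^2 - 10*t - 24) = (t - 3)*(t + 1)*(t^2 + 6*t + 8) = (t - 3)*(t + 1)*(t + 2)*(t + 4)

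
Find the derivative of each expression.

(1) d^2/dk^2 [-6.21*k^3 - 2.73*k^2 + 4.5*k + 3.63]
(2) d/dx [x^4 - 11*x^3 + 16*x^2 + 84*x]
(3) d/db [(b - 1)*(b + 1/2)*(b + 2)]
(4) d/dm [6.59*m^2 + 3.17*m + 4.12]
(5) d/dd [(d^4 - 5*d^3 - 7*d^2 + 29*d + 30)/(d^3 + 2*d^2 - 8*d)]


(1) = -37.26*k - 5.46
(2) = 4*x^3 - 33*x^2 + 32*x + 84
(3) = 3*b^2 + 3*b - 3/2
(4) = 13.18*m + 3.17
(5) = (d^6 + 4*d^5 - 27*d^4 + 22*d^3 - 92*d^2 - 120*d + 240)/(d^2*(d^4 + 4*d^3 - 12*d^2 - 32*d + 64))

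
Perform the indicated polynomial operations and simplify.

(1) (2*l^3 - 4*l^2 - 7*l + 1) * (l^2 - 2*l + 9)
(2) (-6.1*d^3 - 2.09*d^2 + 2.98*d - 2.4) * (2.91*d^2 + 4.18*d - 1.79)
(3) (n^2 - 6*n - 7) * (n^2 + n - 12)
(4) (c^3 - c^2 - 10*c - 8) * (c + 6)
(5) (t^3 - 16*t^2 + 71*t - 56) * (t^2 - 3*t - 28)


(1) = 2*l^5 - 8*l^4 + 19*l^3 - 21*l^2 - 65*l + 9
(2) = -17.751*d^5 - 31.5799*d^4 + 10.8546*d^3 + 9.2135*d^2 - 15.3662*d + 4.296
(3) = n^4 - 5*n^3 - 25*n^2 + 65*n + 84
(4) = c^4 + 5*c^3 - 16*c^2 - 68*c - 48
(5) = t^5 - 19*t^4 + 91*t^3 + 179*t^2 - 1820*t + 1568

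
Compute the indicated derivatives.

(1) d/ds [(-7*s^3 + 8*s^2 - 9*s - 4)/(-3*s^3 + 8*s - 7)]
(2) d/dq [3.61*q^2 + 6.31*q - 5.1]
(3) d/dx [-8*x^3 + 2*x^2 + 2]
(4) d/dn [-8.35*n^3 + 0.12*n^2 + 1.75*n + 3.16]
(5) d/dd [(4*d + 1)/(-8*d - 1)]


(1) = (24*s^4 - 166*s^3 + 175*s^2 - 112*s + 95)/(9*s^6 - 48*s^4 + 42*s^3 + 64*s^2 - 112*s + 49)
(2) = 7.22*q + 6.31
(3) = 4*x*(1 - 6*x)
(4) = -25.05*n^2 + 0.24*n + 1.75
(5) = 4/(8*d + 1)^2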